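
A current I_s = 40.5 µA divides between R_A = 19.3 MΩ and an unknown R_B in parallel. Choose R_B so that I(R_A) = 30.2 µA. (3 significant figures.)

R_B ≈ 56.6 MΩ

In a two-way split, I_A/I_s = R_B/(R_A + R_B).
With f = 0.7457, R_B = R_A · f/(1−f) = 19.3 × 2.932 = 56.59 MΩ.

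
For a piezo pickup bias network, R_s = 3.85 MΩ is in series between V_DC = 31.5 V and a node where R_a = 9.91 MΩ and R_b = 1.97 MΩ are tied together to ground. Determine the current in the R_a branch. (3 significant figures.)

I ≈ 0.951 µA

Equivalent of the parallel group: R_p = 1.643 MΩ.
V_A = 31.5 × 1.643/5.493 = 9.423 V.
I(R_a) = V_A / R_a = 9.423/9.91 = 0.9509 µA.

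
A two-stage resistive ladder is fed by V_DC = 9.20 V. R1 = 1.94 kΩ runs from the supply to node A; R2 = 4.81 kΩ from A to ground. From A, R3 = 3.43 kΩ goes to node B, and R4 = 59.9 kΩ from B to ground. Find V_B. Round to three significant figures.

V_B ≈ 6.07 V

Looking into the second stage from A: R3 + R4 = 63.33 kΩ appears in parallel with R2.
R2 ‖ (R3+R4) = 4.470 kΩ.
First divider: V_A = V_DC · 4.470/(1.94 + 4.470) = 6.416 V.
Stage 2 is unloaded, so V_B = V_A · R4/(R3+R4) = 6.416 × 59.9/63.33 = 6.068 V.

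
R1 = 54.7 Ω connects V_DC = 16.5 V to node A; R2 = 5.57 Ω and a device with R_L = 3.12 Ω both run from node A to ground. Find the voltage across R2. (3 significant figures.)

First combine the lower leg with the load: R2 ‖ R_L = 2.000 Ω.
Voltage divider with the loaded lower leg: V_out = 16.5 × 2.000/(54.7 + 2.000) = 16.5 × 0.03527 = 0.5820 V.

V_out ≈ 0.582 V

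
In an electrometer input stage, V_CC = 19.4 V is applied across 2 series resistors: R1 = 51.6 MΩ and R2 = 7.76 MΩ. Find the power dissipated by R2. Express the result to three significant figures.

Series current I = V_CC/ΣR = 19.4/59.36 = 0.3268 µA.
P(R2) = I²·R2 = (0.3268)² × 7.76 = 0.8289 µW.

P ≈ 0.829 µW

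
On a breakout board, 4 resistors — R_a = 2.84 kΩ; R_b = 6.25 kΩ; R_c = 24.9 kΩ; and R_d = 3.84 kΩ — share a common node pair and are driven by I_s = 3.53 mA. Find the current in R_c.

I ≈ 0.174 mA

Conductances: ΣG = 1/2.84 + 1/6.25 + 1/24.9 + 1/3.84 = 0.8127 (1/kΩ).
R_c takes the fraction G_k/ΣG = 0.04016/0.8127 = 0.04942, so I = 3.53 × 0.04942 = 0.1744 mA.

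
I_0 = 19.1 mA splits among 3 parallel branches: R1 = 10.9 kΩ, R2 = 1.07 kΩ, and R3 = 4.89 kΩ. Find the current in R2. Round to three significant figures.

I ≈ 14.5 mA

Total conductance ΣG = 1/10.9 + 1/1.07 + 1/4.89 = 1.231 (units of 1/kΩ).
R2 takes the fraction G_k/ΣG = 0.9346/1.231 = 0.7593, so I = 19.1 × 0.7593 = 14.50 mA.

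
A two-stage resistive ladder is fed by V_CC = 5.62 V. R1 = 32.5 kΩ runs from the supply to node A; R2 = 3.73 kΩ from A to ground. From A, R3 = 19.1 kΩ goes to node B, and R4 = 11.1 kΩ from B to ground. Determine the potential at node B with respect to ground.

V_B ≈ 0.191 V

The second stage (R3 + R4 = 30.20 kΩ) loads node A in parallel with R2.
R2 ‖ (R3+R4) = 3.320 kΩ.
So V_A = 5.62 × 0.09268 = 0.5209 V.
Then the unloaded second divider: V_B = V_A × R4/(R3+R4) = 0.5209 × 0.3675 = 0.1915 V.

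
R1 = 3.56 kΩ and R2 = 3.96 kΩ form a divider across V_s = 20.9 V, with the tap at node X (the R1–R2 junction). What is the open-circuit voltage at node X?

V_th ≈ 11.0 V

V_th is the unloaded tap voltage: V_s · R2/(R1+R2) = 20.9 × 0.5266 = 11.01 V.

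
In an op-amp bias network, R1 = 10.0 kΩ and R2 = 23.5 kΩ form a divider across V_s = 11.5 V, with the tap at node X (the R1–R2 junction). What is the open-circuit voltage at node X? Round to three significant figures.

V_th is the unloaded tap voltage: V_s · R2/(R1+R2) = 11.5 × 0.7015 = 8.067 V.

V_th ≈ 8.07 V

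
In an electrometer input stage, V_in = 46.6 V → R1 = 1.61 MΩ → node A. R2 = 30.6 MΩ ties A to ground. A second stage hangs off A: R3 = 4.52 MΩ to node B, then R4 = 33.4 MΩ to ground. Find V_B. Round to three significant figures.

V_B ≈ 37.5 V

The second stage (R3 + R4 = 37.92 MΩ) loads node A in parallel with R2.
Effective lower resistance at A: R2 ‖ 37.92 = 16.93 MΩ.
So V_A = 46.6 × 0.9132 = 42.55 V.
Stage 2 is unloaded, so V_B = V_A · R4/(R3+R4) = 42.55 × 33.4/37.92 = 37.48 V.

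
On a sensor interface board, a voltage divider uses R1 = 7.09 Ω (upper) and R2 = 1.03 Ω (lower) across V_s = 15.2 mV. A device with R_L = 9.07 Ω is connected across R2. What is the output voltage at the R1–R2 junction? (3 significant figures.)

V_out ≈ 1.75 mV

First combine the lower leg with the load: R2 ‖ R_L = 0.9250 Ω.
Now apply the divider: V_out = 15.2 × 0.1154 = 1.754 mV.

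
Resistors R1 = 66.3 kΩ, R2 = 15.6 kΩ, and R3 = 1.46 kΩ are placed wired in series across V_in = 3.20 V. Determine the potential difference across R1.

V ≈ 2.55 V

ΣR = 66.3 + 15.6 + 1.46 = 83.36 kΩ.
V = V_in · R/ΣR = 3.20 × 0.7953 = 2.545 V.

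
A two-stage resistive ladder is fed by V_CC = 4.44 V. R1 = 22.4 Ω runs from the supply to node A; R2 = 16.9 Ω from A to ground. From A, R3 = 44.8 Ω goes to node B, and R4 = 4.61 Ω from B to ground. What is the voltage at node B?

The second stage (R3 + R4 = 49.41 Ω) loads node A in parallel with R2.
Effective lower resistance at A: R2 ‖ 49.41 = 12.59 Ω.
So V_A = 4.44 × 0.3599 = 1.598 V.
V_B = V_A × 0.09330 = 0.1491 V.

V_B ≈ 0.149 V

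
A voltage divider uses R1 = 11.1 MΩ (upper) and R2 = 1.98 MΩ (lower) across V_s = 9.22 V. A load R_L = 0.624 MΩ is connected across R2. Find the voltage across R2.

The load sits in parallel with R2, giving an effective lower resistance R2' = R2·R_L/(R2+R_L) = 0.4745 MΩ.
Then V_out = V_s · R2'/(R1 + R2') = 9.22 × 0.4745/11.57 = 0.3780 V.

V_out ≈ 0.378 V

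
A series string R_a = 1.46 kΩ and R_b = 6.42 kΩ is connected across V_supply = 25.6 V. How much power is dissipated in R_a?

P ≈ 15.4 mW

Series current I = V_supply/ΣR = 25.6/7.880 = 3.249 mA.
P(R_a) = I²·R_a = (3.249)² × 1.46 = 15.41 mW.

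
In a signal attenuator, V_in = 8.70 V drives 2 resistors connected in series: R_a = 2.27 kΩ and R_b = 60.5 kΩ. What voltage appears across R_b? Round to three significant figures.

ΣR = 2.27 + 60.5 = 62.77 kΩ.
V = V_in · R/ΣR = 8.70 × 0.9638 = 8.385 V.

V ≈ 8.39 V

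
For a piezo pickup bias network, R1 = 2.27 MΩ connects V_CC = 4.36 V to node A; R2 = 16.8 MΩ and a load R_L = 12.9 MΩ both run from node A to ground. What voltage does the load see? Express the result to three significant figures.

V_out ≈ 3.33 V

The load sits in parallel with R2, giving an effective lower resistance R2' = R2·R_L/(R2+R_L) = 7.297 MΩ.
Now apply the divider: V_out = 4.36 × 0.7627 = 3.325 V.
(Unloaded it would be 3.84 V; the load pulls it down.)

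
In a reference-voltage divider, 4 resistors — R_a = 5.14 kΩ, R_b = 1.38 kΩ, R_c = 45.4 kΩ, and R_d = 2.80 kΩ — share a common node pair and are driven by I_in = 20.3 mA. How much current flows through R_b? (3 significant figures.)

I ≈ 11.3 mA

ΣG = 1/5.14 + 1/1.38 + 1/45.4 + 1/2.80 = 1.298.
By the current-divider rule, I = I_in · G_k/ΣG = 20.3 × 0.5581 = 11.33 mA.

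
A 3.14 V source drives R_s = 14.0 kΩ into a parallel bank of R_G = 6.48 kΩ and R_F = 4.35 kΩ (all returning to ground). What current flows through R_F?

Parallel bank: R_p = 1/(1/6.48 + 1/4.35) = 2.603 kΩ.
V_A by voltage divider: V_A = 3.14 × 2.603/(14.0 + 2.603) = 0.4922 V.
I(R_F) = V_A / R_F = 0.4922/4.35 = 0.1132 mA.
(Equivalently: I_total = 0.1891 mA, then current-divider fraction G_k/ΣG = 0.5983.)

I ≈ 0.113 mA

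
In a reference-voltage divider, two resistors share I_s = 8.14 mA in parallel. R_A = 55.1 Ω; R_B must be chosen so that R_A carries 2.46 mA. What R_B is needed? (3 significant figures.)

The fraction through R_A equals R_B/(R_A+R_B).
With f = 0.3022, R_B = R_A · f/(1−f) = 55.1 × 0.4331 = 23.86 Ω.

R_B ≈ 23.9 Ω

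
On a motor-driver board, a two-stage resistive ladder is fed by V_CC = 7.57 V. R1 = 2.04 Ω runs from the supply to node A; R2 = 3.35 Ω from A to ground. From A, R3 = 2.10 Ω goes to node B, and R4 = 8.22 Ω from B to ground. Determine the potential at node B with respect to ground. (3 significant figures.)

V_B ≈ 3.34 V

Looking into the second stage from A: R3 + R4 = 10.32 Ω appears in parallel with R2.
Effective lower resistance at A: R2 ‖ 10.32 = 2.529 Ω.
V_A = 7.57 × 2.529/(2.04 + 2.529) = 4.190 V.
Then the unloaded second divider: V_B = V_A × R4/(R3+R4) = 4.190 × 0.7965 = 3.337 V.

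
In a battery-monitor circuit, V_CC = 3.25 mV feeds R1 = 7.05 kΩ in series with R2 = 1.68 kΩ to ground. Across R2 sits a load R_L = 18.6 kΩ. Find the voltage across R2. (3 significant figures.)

V_out ≈ 0.583 mV

R2 ‖ R_L = (1.68 × 18.6)/(1.68 + 18.6) = 1.541 kΩ.
Now apply the divider: V_out = 3.25 × 0.1794 = 0.5829 mV.
(Unloaded it would be 0.625 mV; the load pulls it down.)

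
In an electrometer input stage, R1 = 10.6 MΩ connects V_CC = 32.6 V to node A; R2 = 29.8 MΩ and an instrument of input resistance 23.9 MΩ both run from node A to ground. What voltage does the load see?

The load sits in parallel with R2, giving an effective lower resistance R2' = R2·R_L/(R2+R_L) = 13.26 MΩ.
Voltage divider with the loaded lower leg: V_out = 32.6 × 13.26/(10.6 + 13.26) = 32.6 × 0.5558 = 18.12 V.

V_out ≈ 18.1 V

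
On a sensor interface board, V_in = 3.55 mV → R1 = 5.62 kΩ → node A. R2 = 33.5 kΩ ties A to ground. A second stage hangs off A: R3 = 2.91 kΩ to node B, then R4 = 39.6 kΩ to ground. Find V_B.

The second stage (R3 + R4 = 42.51 kΩ) loads node A in parallel with R2.
Effective lower resistance at A: R2 ‖ 42.51 = 18.74 kΩ.
First divider: V_A = V_in · 18.74/(5.62 + 18.74) = 2.731 mV.
Then the unloaded second divider: V_B = V_A × R4/(R3+R4) = 2.731 × 0.9315 = 2.544 mV.

V_B ≈ 2.54 mV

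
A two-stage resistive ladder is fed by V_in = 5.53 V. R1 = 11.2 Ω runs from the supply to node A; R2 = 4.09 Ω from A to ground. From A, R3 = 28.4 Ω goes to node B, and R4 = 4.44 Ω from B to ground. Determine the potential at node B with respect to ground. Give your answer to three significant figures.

V_B ≈ 0.183 V

Looking into the second stage from A: R3 + R4 = 32.84 Ω appears in parallel with R2.
R2 ‖ (R3+R4) = 3.637 Ω.
So V_A = 5.53 × 0.2451 = 1.356 V.
Then the unloaded second divider: V_B = V_A × R4/(R3+R4) = 1.356 × 0.1352 = 0.1833 V.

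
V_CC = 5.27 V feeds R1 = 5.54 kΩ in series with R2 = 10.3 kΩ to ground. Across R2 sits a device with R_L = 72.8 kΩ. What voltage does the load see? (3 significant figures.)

R2 ‖ R_L = (10.3 × 72.8)/(10.3 + 72.8) = 9.023 kΩ.
Then V_out = V_CC · R2'/(R1 + R2') = 5.27 × 9.023/14.56 = 3.265 V.

V_out ≈ 3.27 V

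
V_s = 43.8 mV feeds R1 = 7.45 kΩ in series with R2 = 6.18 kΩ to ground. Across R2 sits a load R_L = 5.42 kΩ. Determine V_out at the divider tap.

R2 ‖ R_L = (6.18 × 5.42)/(6.18 + 5.42) = 2.888 kΩ.
Now apply the divider: V_out = 43.8 × 0.2793 = 12.23 mV.

V_out ≈ 12.2 mV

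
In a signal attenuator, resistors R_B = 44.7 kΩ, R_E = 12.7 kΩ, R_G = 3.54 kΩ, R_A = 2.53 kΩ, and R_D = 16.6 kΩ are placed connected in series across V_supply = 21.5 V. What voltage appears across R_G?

V ≈ 0.951 V

ΣR = 44.7 + 12.7 + 3.54 + 2.53 + 16.6 = 80.07 kΩ.
Voltage divider: V = V_supply · (3.540 / 80.07) = 21.5 × 0.04421 = 0.9505 V.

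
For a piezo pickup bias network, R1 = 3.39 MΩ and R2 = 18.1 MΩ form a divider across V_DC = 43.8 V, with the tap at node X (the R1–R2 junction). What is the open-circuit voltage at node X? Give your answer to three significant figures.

Open-circuit (no load on X): V_th = V_DC · R2/(R1 + R2) = 43.8 × 18.1/(3.390 + 18.1) = 36.89 V.

V_th ≈ 36.9 V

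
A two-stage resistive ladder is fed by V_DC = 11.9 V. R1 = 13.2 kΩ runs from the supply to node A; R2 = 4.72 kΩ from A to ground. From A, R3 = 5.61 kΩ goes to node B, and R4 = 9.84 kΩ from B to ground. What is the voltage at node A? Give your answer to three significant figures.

V_A ≈ 2.56 V

The second stage (R3 + R4 = 15.45 kΩ) loads node A in parallel with R2.
R2 ‖ (R3+R4) = 3.615 kΩ.
V_A = 11.9 × 3.615/(13.2 + 3.615) = 2.559 V.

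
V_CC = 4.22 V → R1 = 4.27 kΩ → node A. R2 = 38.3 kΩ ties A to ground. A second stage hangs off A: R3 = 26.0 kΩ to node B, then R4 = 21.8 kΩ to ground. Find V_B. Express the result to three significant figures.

V_B ≈ 1.60 V

Node A sees R2 in parallel with the series input of stage 2, R3 + R4 = 47.80 kΩ.
Effective lower resistance at A: R2 ‖ 47.80 = 21.26 kΩ.
First divider: V_A = V_CC · 21.26/(4.27 + 21.26) = 3.514 V.
Stage 2 is unloaded, so V_B = V_A · R4/(R3+R4) = 3.514 × 21.8/47.80 = 1.603 V.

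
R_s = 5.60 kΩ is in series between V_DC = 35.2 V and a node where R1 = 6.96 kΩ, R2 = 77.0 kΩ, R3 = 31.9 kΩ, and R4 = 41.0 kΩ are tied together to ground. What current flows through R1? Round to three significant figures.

I ≈ 2.31 mA

Equivalent of the parallel group: R_p = 4.708 kΩ.
V_A by voltage divider: V_A = 35.2 × 4.708/(5.60 + 4.708) = 16.08 V.
I(R1) = V_A / R1 = 16.08/6.96 = 2.310 mA.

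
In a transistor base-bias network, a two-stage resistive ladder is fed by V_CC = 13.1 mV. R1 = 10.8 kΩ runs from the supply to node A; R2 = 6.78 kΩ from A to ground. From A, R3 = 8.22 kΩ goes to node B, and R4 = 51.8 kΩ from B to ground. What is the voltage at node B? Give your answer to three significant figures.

The second stage (R3 + R4 = 60.02 kΩ) loads node A in parallel with R2.
Effective lower resistance at A: R2 ‖ 60.02 = 6.092 kΩ.
First divider: V_A = V_CC · 6.092/(10.8 + 6.092) = 4.724 mV.
Stage 2 is unloaded, so V_B = V_A · R4/(R3+R4) = 4.724 × 51.8/60.02 = 4.077 mV.

V_B ≈ 4.08 mV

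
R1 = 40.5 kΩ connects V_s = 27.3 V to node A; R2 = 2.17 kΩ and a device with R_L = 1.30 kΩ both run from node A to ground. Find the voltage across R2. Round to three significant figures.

V_out ≈ 0.537 V

The load sits in parallel with R2, giving an effective lower resistance R2' = R2·R_L/(R2+R_L) = 0.8130 kΩ.
Then V_out = V_s · R2'/(R1 + R2') = 27.3 × 0.8130/41.31 = 0.5372 V.
(Unloaded it would be 1.39 V; the load pulls it down.)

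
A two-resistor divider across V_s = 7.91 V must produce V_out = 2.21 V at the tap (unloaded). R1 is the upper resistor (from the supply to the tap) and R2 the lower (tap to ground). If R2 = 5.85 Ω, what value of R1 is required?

Required fraction k = V_out/V_s = 0.2794.
So R1 = R2 · (V_s/V_out − 1) = 5.85 × (7.91/2.21 − 1) = 5.85 × 2.579 = 15.09 Ω.

R1 ≈ 15.1 Ω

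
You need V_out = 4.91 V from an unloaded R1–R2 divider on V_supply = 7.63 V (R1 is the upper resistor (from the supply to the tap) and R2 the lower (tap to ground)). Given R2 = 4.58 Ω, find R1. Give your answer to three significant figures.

R1 ≈ 2.54 Ω

V_out/V_supply = R2/(R1+R2) = 0.6435.
So R1 = R2 · (V_supply/V_out − 1) = 4.58 × (7.63/4.91 − 1) = 4.58 × 0.5540 = 2.537 Ω.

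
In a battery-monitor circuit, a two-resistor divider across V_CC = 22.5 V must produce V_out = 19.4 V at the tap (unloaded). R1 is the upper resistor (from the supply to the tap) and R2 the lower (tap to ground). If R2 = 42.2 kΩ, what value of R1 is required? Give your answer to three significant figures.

Required fraction k = V_out/V_CC = 0.8622.
Rearranging, R1 = R2·(1−k)/k = 42.2 × 0.1598 = 6.743 kΩ.

R1 ≈ 6.74 kΩ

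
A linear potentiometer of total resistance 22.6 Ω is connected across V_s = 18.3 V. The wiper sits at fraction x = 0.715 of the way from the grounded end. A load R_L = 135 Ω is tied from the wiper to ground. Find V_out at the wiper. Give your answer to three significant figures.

Lower segment x·R_p = 16.16 Ω; upper segment (1−x)·R_p = 6.441 Ω.
Lower segment in parallel with the load: 16.16 ‖ 135 = 14.43 Ω.
Loaded-divider output: V_out = 18.3 × 0.6914 = 12.65 V.
(Unloaded: V_out = x·V_s = 13.1 V.)

V_out ≈ 12.7 V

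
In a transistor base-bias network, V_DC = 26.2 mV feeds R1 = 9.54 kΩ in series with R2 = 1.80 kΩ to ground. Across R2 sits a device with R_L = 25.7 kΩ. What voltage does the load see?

V_out ≈ 3.93 mV

First combine the lower leg with the load: R2 ‖ R_L = 1.682 kΩ.
Voltage divider with the loaded lower leg: V_out = 26.2 × 1.682/(9.54 + 1.682) = 26.2 × 0.1499 = 3.927 mV.
(Unloaded it would be 4.16 mV; the load pulls it down.)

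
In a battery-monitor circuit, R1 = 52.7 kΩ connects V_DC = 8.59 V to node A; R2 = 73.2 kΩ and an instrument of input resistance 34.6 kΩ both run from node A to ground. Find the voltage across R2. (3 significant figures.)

The load sits in parallel with R2, giving an effective lower resistance R2' = R2·R_L/(R2+R_L) = 23.49 kΩ.
Voltage divider with the loaded lower leg: V_out = 8.59 × 23.49/(52.7 + 23.49) = 8.59 × 0.3084 = 2.649 V.

V_out ≈ 2.65 V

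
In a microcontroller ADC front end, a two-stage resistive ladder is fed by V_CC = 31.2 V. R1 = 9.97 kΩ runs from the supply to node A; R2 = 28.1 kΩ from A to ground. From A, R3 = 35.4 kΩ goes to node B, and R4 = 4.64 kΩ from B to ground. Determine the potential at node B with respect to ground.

The second stage (R3 + R4 = 40.04 kΩ) loads node A in parallel with R2.
Effective lower resistance at A: R2 ‖ 40.04 = 16.51 kΩ.
So V_A = 31.2 × 0.6235 = 19.45 V.
Stage 2 is unloaded, so V_B = V_A · R4/(R3+R4) = 19.45 × 4.64/40.04 = 2.254 V.

V_B ≈ 2.25 V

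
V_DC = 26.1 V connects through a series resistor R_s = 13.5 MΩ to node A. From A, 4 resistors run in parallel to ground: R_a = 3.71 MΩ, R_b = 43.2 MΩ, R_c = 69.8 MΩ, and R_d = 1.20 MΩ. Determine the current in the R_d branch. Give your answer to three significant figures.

Combine the parallel branches: R_p = (1/3.71 + 1/43.2 + 1/69.8 + 1/1.20)⁻¹ = 0.8769 MΩ.
V_A by voltage divider: V_A = 26.1 × 0.8769/(13.5 + 0.8769) = 1.592 V.
Branch current I = V_A/R_d = 1.592/1.20 = 1.327 µA.

I ≈ 1.33 µA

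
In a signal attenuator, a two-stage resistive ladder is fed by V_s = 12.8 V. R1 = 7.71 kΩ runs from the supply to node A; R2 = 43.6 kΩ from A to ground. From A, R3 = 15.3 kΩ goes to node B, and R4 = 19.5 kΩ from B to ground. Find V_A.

Looking into the second stage from A: R3 + R4 = 34.80 kΩ appears in parallel with R2.
R2 ‖ (R3+R4) = 19.35 kΩ.
So V_A = 12.8 × 0.7151 = 9.153 V.

V_A ≈ 9.15 V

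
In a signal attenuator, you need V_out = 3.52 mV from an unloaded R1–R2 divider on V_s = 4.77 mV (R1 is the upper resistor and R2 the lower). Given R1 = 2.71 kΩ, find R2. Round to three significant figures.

R2 ≈ 7.63 kΩ

The divider ratio is R2/(R1+R2) = 3.52/4.77 = 0.7379.
R2 = R1 · 0.7379/(1 − 0.7379) = 7.631 kΩ.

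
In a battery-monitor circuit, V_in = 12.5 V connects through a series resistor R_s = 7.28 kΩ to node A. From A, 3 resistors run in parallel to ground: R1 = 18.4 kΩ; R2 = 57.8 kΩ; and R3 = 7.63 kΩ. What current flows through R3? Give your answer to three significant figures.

Combine the parallel branches: R_p = (1/18.4 + 1/57.8 + 1/7.63)⁻¹ = 4.933 kΩ.
V_A by voltage divider: V_A = 12.5 × 4.933/(7.28 + 4.933) = 5.049 V.
I(R3) = V_A / R3 = 5.049/7.63 = 0.6617 mA.
(Equivalently: I_total = 1.023 mA, then current-divider fraction G_k/ΣG = 0.6465.)

I ≈ 0.662 mA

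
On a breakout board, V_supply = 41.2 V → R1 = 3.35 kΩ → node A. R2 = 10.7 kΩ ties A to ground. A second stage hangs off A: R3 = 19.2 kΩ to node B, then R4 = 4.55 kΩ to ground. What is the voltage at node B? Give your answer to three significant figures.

V_B ≈ 5.43 V

Looking into the second stage from A: R3 + R4 = 23.75 kΩ appears in parallel with R2.
R2 ‖ (R3+R4) = 7.377 kΩ.
So V_A = 41.2 × 0.6877 = 28.33 V.
Then the unloaded second divider: V_B = V_A × R4/(R3+R4) = 28.33 × 0.1916 = 5.428 V.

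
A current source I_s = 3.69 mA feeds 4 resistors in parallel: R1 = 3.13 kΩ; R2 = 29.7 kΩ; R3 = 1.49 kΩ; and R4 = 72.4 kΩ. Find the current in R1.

Conductances: ΣG = 1/3.13 + 1/29.7 + 1/1.49 + 1/72.4 = 1.038 (1/kΩ).
R1 takes the fraction G_k/ΣG = 0.3195/1.038 = 0.3078, so I = 3.69 × 0.3078 = 1.136 mA.

I ≈ 1.14 mA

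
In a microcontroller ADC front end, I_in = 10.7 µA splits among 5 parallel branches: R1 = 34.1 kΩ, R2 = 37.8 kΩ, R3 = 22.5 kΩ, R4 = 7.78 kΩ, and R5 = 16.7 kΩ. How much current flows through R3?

I ≈ 1.65 µA

Conductances: ΣG = 1/34.1 + 1/37.8 + 1/22.5 + 1/7.78 + 1/16.7 = 0.2886 (1/kΩ).
By the current-divider rule, I = I_in · G_k/ΣG = 10.7 × 0.1540 = 1.648 µA.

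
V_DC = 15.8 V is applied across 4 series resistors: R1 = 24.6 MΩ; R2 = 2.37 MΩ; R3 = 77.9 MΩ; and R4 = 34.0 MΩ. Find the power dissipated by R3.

P ≈ 1.01 µW

The common current is I = 15.8/138.9 = 0.1138 µA.
V(R3) = I·R = 8.863 V; P = V·I = 8.863 × 0.1138 = 1.008 µW.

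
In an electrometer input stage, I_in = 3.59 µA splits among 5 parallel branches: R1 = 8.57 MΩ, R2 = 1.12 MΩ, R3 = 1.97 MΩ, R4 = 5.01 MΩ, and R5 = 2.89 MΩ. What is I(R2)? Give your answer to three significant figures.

I ≈ 1.55 µA

ΣG = 1/8.57 + 1/1.12 + 1/1.97 + 1/5.01 + 1/2.89 = 2.063.
R2 takes the fraction G_k/ΣG = 0.8929/2.063 = 0.4328, so I = 3.59 × 0.4328 = 1.554 µA.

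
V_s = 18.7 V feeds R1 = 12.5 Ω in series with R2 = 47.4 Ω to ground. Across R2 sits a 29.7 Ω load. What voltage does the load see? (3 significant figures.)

The load sits in parallel with R2, giving an effective lower resistance R2' = R2·R_L/(R2+R_L) = 18.26 Ω.
Voltage divider with the loaded lower leg: V_out = 18.7 × 18.26/(12.5 + 18.26) = 18.7 × 0.5936 = 11.10 V.

V_out ≈ 11.1 V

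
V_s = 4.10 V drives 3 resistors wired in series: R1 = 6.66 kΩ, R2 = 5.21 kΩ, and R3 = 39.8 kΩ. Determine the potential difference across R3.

ΣR = 6.66 + 5.21 + 39.8 = 51.67 kΩ.
By the voltage-divider rule, V = 4.10 × 39.80/51.67 = 3.158 V.

V ≈ 3.16 V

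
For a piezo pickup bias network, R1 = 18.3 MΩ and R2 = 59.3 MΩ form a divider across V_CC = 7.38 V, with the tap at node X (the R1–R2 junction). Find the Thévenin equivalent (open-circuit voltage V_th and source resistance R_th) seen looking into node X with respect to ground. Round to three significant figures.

With X open, the divider is unloaded: V_th = 7.38 × 59.3/77.60 = 5.640 V.
Zeroing V_CC shorts the top of R1 to ground, so R_th = R1 ‖ R2 = 13.98 MΩ.

V_th ≈ 5.64 V, R_th ≈ 14.0 MΩ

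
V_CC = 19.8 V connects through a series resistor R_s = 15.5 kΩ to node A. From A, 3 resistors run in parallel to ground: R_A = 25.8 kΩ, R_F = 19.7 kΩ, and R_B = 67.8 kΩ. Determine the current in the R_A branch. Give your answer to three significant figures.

Combine the parallel branches: R_p = (1/25.8 + 1/19.7 + 1/67.8)⁻¹ = 9.590 kΩ.
V_A by voltage divider: V_A = 19.8 × 9.590/(15.5 + 9.590) = 7.568 V.
I(R_A) = V_A / R_A = 7.568/25.8 = 0.2933 mA.

I ≈ 0.293 mA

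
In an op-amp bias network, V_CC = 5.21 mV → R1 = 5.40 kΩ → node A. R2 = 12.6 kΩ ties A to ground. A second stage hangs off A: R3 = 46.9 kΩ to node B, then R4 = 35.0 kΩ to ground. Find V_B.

Node A sees R2 in parallel with the series input of stage 2, R3 + R4 = 81.90 kΩ.
Effective lower resistance at A: R2 ‖ 81.90 = 10.92 kΩ.
So V_A = 5.21 × 0.6691 = 3.486 mV.
Then the unloaded second divider: V_B = V_A × R4/(R3+R4) = 3.486 × 0.4274 = 1.490 mV.

V_B ≈ 1.49 mV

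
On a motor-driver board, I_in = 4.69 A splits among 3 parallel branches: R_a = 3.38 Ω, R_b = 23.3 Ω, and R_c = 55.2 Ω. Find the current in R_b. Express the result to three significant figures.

Total conductance ΣG = 1/3.38 + 1/23.3 + 1/55.2 = 0.3569 (units of 1/Ω).
Current divider: I(R_b) = I_in · G_k/ΣG = 4.69 × (0.04292/0.3569) = 4.69 × 0.1203 = 0.5640 A.

I ≈ 0.564 A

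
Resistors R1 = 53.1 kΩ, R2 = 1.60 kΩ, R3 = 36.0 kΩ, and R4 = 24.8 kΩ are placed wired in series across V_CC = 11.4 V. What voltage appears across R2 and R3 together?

V ≈ 3.71 V

ΣR = 53.1 + 1.60 + 36.0 + 24.8 = 115.5 kΩ.
R_{R2..R3} = 1.60 + 36.0 = 37.60 kΩ.
V = V_CC · R/ΣR = 11.4 × 0.3255 = 3.711 V.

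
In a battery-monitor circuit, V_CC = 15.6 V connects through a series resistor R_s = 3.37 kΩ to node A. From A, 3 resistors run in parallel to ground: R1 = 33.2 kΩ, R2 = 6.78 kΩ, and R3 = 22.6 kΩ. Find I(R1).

I ≈ 0.269 mA

Combine the parallel branches: R_p = (1/33.2 + 1/6.78 + 1/22.6)⁻¹ = 4.507 kΩ.
V_A by voltage divider: V_A = 15.6 × 4.507/(3.37 + 4.507) = 8.926 V.
I(R1) = V_A / R1 = 8.926/33.2 = 0.2689 mA.
(Check via current divider: I_total = 1.980 mA; share G_k/ΣG = 0.1358 → same result.)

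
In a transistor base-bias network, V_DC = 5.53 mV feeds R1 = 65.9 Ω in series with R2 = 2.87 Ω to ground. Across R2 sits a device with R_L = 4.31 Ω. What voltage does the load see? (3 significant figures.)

The load sits in parallel with R2, giving an effective lower resistance R2' = R2·R_L/(R2+R_L) = 1.723 Ω.
Voltage divider with the loaded lower leg: V_out = 5.53 × 1.723/(65.9 + 1.723) = 5.53 × 0.02548 = 0.1409 mV.

V_out ≈ 0.141 mV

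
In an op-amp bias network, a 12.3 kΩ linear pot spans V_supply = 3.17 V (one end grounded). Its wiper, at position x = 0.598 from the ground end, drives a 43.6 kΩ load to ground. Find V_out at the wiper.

Lower segment x·R_p = 7.355 kΩ; upper segment (1−x)·R_p = 4.945 kΩ.
R_L loads the lower segment: effective lower R = 6.294 kΩ.
Loaded-divider output: V_out = 3.17 × 0.5600 = 1.775 V.

V_out ≈ 1.78 V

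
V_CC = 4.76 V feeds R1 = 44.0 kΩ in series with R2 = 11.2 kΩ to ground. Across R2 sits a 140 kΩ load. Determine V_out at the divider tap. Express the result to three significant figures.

V_out ≈ 0.908 V

The load sits in parallel with R2, giving an effective lower resistance R2' = R2·R_L/(R2+R_L) = 10.37 kΩ.
Then V_out = V_CC · R2'/(R1 + R2') = 4.76 × 10.37/54.37 = 0.9079 V.
(Unloaded it would be 0.966 V; the load pulls it down.)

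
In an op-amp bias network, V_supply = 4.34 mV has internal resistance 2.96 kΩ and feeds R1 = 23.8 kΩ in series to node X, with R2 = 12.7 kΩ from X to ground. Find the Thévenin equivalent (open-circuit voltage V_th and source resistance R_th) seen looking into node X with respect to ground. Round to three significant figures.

R1' = 2.96 + 23.8 = 26.76 kΩ (source resistance + R1).
With X open, the divider is unloaded: V_th = 4.34 × 12.7/39.46 = 1.397 mV.
With V_supply suppressed (replaced by a short), R_th = R1' ‖ R2 = (26.76 × 12.7)/(26.76 + 12.7) = 8.613 kΩ.

V_th ≈ 1.40 mV, R_th ≈ 8.61 kΩ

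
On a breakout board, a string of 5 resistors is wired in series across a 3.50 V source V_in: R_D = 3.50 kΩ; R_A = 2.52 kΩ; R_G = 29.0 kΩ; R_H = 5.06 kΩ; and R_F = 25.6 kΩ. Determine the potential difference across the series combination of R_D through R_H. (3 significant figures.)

Series total: ΣR = 3.50 + 2.52 + 29.0 + 5.06 + 25.6 = 65.68 kΩ.
R_{R_D..R_H} = 3.50 + 2.52 + 29.0 + 5.06 = 40.08 kΩ.
By the voltage-divider rule, V = 3.50 × 40.08/65.68 = 2.136 V.

V ≈ 2.14 V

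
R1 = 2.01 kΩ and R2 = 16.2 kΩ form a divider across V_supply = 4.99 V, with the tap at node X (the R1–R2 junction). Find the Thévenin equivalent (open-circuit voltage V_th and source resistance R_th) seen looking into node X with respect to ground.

V_th ≈ 4.44 V, R_th ≈ 1.79 kΩ

V_th is the unloaded tap voltage: V_supply · R2/(R1+R2) = 4.99 × 0.8896 = 4.439 V.
Looking into X with the source shorted: R_th = R1·R2/(R1+R2) = 2.010 × 16.2/18.21 = 1.788 kΩ.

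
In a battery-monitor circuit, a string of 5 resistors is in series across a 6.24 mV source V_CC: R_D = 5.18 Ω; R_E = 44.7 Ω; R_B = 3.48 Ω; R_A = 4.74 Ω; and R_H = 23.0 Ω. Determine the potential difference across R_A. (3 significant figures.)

Total series resistance ΣR = 5.18 + 44.7 + 3.48 + 4.74 + 23.0 = 81.10 Ω.
Voltage divider: V = V_CC · (4.740 / 81.10) = 6.24 × 0.05845 = 0.3647 mV.

V ≈ 0.365 mV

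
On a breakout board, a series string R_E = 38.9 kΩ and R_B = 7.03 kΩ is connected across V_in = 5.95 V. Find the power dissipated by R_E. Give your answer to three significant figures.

ΣR = 45.93 kΩ → I = 5.95/45.93 = 0.1295 mA.
P(R_E) = I²·R_E = (0.1295)² × 38.9 = 0.6528 mW.

P ≈ 0.653 mW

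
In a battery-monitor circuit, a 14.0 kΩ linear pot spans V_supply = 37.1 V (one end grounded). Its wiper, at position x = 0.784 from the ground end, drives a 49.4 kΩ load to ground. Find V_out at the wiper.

Split the track: R_lower = x·R_p = 10.98 kΩ, R_upper = (1−x)·R_p = 3.024 kΩ.
(x·R_p) ‖ R_L = 8.981 kΩ.
Then V_out = V_supply · 8.981/(3.024 + 8.981) = 27.75 V.
(Unloaded: V_out = x·V_supply = 29.1 V.)

V_out ≈ 27.8 V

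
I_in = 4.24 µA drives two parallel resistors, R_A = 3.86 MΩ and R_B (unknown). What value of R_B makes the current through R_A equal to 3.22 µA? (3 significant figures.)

R_B ≈ 12.2 MΩ

The fraction through R_A equals R_B/(R_A+R_B).
With f = 0.7594, R_B = R_A · f/(1−f) = 3.86 × 3.157 = 12.19 MΩ.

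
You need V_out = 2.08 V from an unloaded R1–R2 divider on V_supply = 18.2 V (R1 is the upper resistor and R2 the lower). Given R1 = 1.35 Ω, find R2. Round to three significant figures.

The divider ratio is R2/(R1+R2) = 2.08/18.2 = 0.1143.
So R2 = R1 · V_out/(V_supply − V_out) = 1.35 × 2.08/(18.2 − 2.08) = 1.35 × 0.1290 = 0.1742 Ω.

R2 ≈ 0.174 Ω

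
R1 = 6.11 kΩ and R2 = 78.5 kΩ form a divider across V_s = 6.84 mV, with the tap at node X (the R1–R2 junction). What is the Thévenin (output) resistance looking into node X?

Looking into X with the source shorted: R_th = R1·R2/(R1+R2) = 6.110 × 78.5/84.61 = 5.669 kΩ.

R_th ≈ 5.67 kΩ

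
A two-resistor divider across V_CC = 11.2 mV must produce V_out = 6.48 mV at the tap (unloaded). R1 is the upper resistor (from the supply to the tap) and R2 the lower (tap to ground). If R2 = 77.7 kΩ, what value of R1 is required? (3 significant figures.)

The divider ratio is R2/(R1+R2) = 6.48/11.2 = 0.5786.
Rearranging, R1 = R2·(1−k)/k = 77.7 × 0.7284 = 56.60 kΩ.

R1 ≈ 56.6 kΩ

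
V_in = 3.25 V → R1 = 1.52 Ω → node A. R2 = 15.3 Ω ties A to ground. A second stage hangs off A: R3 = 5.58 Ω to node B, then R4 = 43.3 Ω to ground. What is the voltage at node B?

V_B ≈ 2.55 V

Looking into the second stage from A: R3 + R4 = 48.88 Ω appears in parallel with R2.
Effective lower resistance at A: R2 ‖ 48.88 = 11.65 Ω.
First divider: V_A = V_in · 11.65/(1.52 + 11.65) = 2.875 V.
Then the unloaded second divider: V_B = V_A × R4/(R3+R4) = 2.875 × 0.8858 = 2.547 V.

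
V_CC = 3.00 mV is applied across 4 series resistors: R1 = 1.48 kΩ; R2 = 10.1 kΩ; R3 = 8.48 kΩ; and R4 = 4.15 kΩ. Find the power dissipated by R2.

P ≈ 0.155 nW

Series current I = V_CC/ΣR = 3.00/24.21 = 0.1239 µA.
P(R2) = I²·R2 = (0.1239)² × 10.1 = 0.1551 nW.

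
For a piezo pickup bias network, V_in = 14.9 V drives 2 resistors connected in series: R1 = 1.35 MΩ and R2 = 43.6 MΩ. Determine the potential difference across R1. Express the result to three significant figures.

V ≈ 0.447 V

Total series resistance ΣR = 1.35 + 43.6 = 44.95 MΩ.
By the voltage-divider rule, V = 14.9 × 1.350/44.95 = 0.4475 V.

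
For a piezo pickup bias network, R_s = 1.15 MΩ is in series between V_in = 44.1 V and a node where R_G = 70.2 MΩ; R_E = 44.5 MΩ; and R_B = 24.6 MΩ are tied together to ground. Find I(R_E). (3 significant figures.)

Combine the parallel branches: R_p = (1/70.2 + 1/44.5 + 1/24.6)⁻¹ = 12.93 MΩ.
Node voltage V_A = V_in · R_p/(R_s + R_p) = 44.1 × 0.9183 = 40.50 V.
I(R_E) = V_A / R_E = 40.50/44.5 = 0.9100 µA.
(Check via current divider: I_total = 3.133 µA; share G_k/ΣG = 0.2905 → same result.)

I ≈ 0.910 µA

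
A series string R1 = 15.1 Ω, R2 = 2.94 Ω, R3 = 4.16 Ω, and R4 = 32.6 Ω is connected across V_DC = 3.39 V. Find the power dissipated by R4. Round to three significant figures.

P ≈ 0.125 W

The common current is I = 3.39/54.80 = 0.06186 A.
V(R4) = I·R = 2.017 V; P = V·I = 2.017 × 0.06186 = 0.1248 W.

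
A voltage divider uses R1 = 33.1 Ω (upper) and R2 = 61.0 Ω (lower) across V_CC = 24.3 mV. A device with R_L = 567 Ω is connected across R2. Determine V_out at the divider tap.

V_out ≈ 15.2 mV

R2 ‖ R_L = (61.0 × 567)/(61.0 + 567) = 55.07 Ω.
Voltage divider with the loaded lower leg: V_out = 24.3 × 55.07/(33.1 + 55.07) = 24.3 × 0.6246 = 15.18 mV.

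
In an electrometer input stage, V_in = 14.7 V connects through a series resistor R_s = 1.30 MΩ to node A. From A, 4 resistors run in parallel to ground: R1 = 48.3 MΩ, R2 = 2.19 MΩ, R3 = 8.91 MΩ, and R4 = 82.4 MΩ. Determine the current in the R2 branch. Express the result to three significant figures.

Equivalent of the parallel group: R_p = 1.662 MΩ.
V_A by voltage divider: V_A = 14.7 × 1.662/(1.30 + 1.662) = 8.248 V.
Branch current I = V_A/R2 = 8.248/2.19 = 3.766 µA.

I ≈ 3.77 µA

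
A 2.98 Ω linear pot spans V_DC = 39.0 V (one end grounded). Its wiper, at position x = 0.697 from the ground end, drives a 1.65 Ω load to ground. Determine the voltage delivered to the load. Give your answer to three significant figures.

V_out ≈ 19.7 V

The pot divides into 0.9029 Ω above the wiper and 2.077 Ω below.
Lower segment in parallel with the load: 2.077 ‖ 1.65 = 0.9195 Ω.
V_out = 39.0 × 0.9195/(0.9029 + 0.9195) = 19.68 V.
(Unloaded: V_out = x·V_DC = 27.2 V.)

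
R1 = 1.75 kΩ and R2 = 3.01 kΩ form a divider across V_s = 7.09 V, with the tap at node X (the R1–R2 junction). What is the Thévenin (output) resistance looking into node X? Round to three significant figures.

R_th ≈ 1.11 kΩ

Zeroing V_s shorts the top of R1 to ground, so R_th = R1 ‖ R2 = 1.107 kΩ.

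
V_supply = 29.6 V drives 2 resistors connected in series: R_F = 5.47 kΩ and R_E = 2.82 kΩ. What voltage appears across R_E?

V ≈ 10.1 V

Series total: ΣR = 5.47 + 2.82 = 8.290 kΩ.
V = V_supply · R/ΣR = 29.6 × 0.3402 = 10.07 V.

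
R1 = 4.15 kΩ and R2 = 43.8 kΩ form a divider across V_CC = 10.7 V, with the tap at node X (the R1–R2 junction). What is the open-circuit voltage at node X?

Open-circuit (no load on X): V_th = V_CC · R2/(R1 + R2) = 10.7 × 43.8/(4.150 + 43.8) = 9.774 V.

V_th ≈ 9.77 V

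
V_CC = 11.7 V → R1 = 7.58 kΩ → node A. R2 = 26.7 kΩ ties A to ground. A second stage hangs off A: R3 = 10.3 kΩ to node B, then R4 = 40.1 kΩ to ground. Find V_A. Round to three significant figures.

Node A sees R2 in parallel with the series input of stage 2, R3 + R4 = 50.40 kΩ.
Effective lower resistance at A: R2 ‖ 50.40 = 17.45 kΩ.
So V_A = 11.7 × 0.6972 = 8.157 V.

V_A ≈ 8.16 V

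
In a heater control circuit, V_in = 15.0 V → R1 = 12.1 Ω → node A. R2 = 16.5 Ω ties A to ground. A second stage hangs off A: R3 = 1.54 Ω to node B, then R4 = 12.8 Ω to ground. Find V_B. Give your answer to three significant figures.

V_B ≈ 5.20 V

Node A sees R2 in parallel with the series input of stage 2, R3 + R4 = 14.34 Ω.
Effective lower resistance at A: R2 ‖ 14.34 = 7.672 Ω.
So V_A = 15.0 × 0.3880 = 5.820 V.
V_B = V_A × 0.8926 = 5.195 V.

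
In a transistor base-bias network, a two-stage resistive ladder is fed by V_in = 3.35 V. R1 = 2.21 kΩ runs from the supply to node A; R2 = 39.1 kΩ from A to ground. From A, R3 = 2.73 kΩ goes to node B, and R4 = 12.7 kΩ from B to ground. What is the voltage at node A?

V_A ≈ 2.79 V

Node A sees R2 in parallel with the series input of stage 2, R3 + R4 = 15.43 kΩ.
Effective lower resistance at A: R2 ‖ 15.43 = 11.06 kΩ.
So V_A = 3.35 × 0.8335 = 2.792 V.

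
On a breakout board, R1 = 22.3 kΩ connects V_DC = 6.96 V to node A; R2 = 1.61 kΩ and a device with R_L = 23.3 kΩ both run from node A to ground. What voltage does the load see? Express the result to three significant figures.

R2 ‖ R_L = (1.61 × 23.3)/(1.61 + 23.3) = 1.506 kΩ.
Then V_out = V_DC · R2'/(R1 + R2') = 6.96 × 1.506/23.81 = 0.4403 V.
(Unloaded it would be 0.469 V; the load pulls it down.)

V_out ≈ 0.440 V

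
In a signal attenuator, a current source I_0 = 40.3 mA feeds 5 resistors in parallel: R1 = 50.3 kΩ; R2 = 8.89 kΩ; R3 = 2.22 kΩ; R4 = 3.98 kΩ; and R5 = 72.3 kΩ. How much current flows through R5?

I ≈ 0.657 mA

Conductances: ΣG = 1/50.3 + 1/8.89 + 1/2.22 + 1/3.98 + 1/72.3 = 0.8479 (1/kΩ).
R5 takes the fraction G_k/ΣG = 0.01383/0.8479 = 0.01631, so I = 40.3 × 0.01631 = 0.6574 mA.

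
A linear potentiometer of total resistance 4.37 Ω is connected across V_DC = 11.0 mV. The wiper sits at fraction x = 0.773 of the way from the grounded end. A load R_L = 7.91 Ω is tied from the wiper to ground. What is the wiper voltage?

V_out ≈ 7.75 mV

Lower segment x·R_p = 3.378 Ω; upper segment (1−x)·R_p = 0.9920 Ω.
(x·R_p) ‖ R_L = 2.367 Ω.
V_out = 11.0 × 2.367/(0.9920 + 2.367) = 7.752 mV.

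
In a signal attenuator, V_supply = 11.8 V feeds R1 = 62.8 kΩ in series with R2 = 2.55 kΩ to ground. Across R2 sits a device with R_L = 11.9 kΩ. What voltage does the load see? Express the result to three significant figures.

First combine the lower leg with the load: R2 ‖ R_L = 2.100 kΩ.
Voltage divider with the loaded lower leg: V_out = 11.8 × 2.100/(62.8 + 2.100) = 11.8 × 0.03236 = 0.3818 V.
(Unloaded it would be 0.460 V; the load pulls it down.)

V_out ≈ 0.382 V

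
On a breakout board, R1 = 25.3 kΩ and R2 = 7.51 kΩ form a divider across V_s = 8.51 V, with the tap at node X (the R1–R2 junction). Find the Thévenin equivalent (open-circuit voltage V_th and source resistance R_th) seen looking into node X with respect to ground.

V_th is the unloaded tap voltage: V_s · R2/(R1+R2) = 8.51 × 0.2289 = 1.948 V.
Zeroing V_s shorts the top of R1 to ground, so R_th = R1 ‖ R2 = 5.791 kΩ.

V_th ≈ 1.95 V, R_th ≈ 5.79 kΩ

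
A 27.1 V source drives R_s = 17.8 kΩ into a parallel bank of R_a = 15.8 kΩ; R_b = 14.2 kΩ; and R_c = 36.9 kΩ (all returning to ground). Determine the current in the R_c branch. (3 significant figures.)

Combine the parallel branches: R_p = (1/15.8 + 1/14.2 + 1/36.9)⁻¹ = 6.218 kΩ.
V_A = 27.1 × 6.218/24.02 = 7.016 V.
Branch current I = V_A/R_c = 7.016/36.9 = 0.1901 mA.
(Equivalently: I_total = 1.128 mA, then current-divider fraction G_k/ΣG = 0.1685.)

I ≈ 0.190 mA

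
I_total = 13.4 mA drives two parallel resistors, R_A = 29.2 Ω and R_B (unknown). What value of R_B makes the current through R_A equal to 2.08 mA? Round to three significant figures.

The fraction through R_A equals R_B/(R_A+R_B).
2.08/13.4 = R_B/(R_A + R_B) → R_B = R_A · (0.1552)/(1 − 0.1552) = 29.2 × 0.1837 = 5.365 Ω.

R_B ≈ 5.37 Ω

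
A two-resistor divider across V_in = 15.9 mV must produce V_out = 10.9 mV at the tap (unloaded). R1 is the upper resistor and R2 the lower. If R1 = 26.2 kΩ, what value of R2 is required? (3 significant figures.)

R2 ≈ 57.1 kΩ

The divider ratio is R2/(R1+R2) = 10.9/15.9 = 0.6855.
So R2 = R1 · V_out/(V_in − V_out) = 26.2 × 10.9/(15.9 − 10.9) = 26.2 × 2.180 = 57.12 kΩ.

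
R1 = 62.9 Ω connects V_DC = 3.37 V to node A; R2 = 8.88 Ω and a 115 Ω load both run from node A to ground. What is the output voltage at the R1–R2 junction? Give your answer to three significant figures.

V_out ≈ 0.390 V

First combine the lower leg with the load: R2 ‖ R_L = 8.243 Ω.
Now apply the divider: V_out = 3.37 × 0.1159 = 0.3905 V.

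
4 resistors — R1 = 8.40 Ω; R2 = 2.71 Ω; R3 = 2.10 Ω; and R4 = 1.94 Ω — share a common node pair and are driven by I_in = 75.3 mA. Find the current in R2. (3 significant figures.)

I ≈ 18.8 mA

Conductances: ΣG = 1/8.40 + 1/2.71 + 1/2.10 + 1/1.94 = 1.480 (1/Ω).
R2 takes the fraction G_k/ΣG = 0.3690/1.480 = 0.2494, so I = 75.3 × 0.2494 = 18.78 mA.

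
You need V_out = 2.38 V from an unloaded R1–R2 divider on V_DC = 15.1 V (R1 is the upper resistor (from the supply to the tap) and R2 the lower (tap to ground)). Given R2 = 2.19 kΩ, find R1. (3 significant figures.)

Required fraction k = V_out/V_DC = 0.1576.
R1 = R2·(1/k − 1) = 2.19 × 5.345 = 11.70 kΩ.

R1 ≈ 11.7 kΩ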